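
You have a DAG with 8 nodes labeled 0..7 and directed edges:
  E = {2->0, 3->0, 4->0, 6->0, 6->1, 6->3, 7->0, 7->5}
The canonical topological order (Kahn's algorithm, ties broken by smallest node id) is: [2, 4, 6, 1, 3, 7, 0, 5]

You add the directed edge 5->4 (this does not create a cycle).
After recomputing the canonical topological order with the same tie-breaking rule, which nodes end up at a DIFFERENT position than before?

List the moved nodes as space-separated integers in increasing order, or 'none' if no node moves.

Answer: 0 1 3 4 5 6 7

Derivation:
Old toposort: [2, 4, 6, 1, 3, 7, 0, 5]
Added edge 5->4
Recompute Kahn (smallest-id tiebreak):
  initial in-degrees: [5, 1, 0, 1, 1, 1, 0, 0]
  ready (indeg=0): [2, 6, 7]
  pop 2: indeg[0]->4 | ready=[6, 7] | order so far=[2]
  pop 6: indeg[0]->3; indeg[1]->0; indeg[3]->0 | ready=[1, 3, 7] | order so far=[2, 6]
  pop 1: no out-edges | ready=[3, 7] | order so far=[2, 6, 1]
  pop 3: indeg[0]->2 | ready=[7] | order so far=[2, 6, 1, 3]
  pop 7: indeg[0]->1; indeg[5]->0 | ready=[5] | order so far=[2, 6, 1, 3, 7]
  pop 5: indeg[4]->0 | ready=[4] | order so far=[2, 6, 1, 3, 7, 5]
  pop 4: indeg[0]->0 | ready=[0] | order so far=[2, 6, 1, 3, 7, 5, 4]
  pop 0: no out-edges | ready=[] | order so far=[2, 6, 1, 3, 7, 5, 4, 0]
New canonical toposort: [2, 6, 1, 3, 7, 5, 4, 0]
Compare positions:
  Node 0: index 6 -> 7 (moved)
  Node 1: index 3 -> 2 (moved)
  Node 2: index 0 -> 0 (same)
  Node 3: index 4 -> 3 (moved)
  Node 4: index 1 -> 6 (moved)
  Node 5: index 7 -> 5 (moved)
  Node 6: index 2 -> 1 (moved)
  Node 7: index 5 -> 4 (moved)
Nodes that changed position: 0 1 3 4 5 6 7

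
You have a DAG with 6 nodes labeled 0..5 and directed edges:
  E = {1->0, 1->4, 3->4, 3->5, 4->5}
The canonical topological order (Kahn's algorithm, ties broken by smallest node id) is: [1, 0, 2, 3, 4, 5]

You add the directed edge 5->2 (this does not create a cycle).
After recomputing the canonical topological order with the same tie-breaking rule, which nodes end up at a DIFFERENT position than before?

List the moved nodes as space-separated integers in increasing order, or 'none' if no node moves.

Answer: 2 3 4 5

Derivation:
Old toposort: [1, 0, 2, 3, 4, 5]
Added edge 5->2
Recompute Kahn (smallest-id tiebreak):
  initial in-degrees: [1, 0, 1, 0, 2, 2]
  ready (indeg=0): [1, 3]
  pop 1: indeg[0]->0; indeg[4]->1 | ready=[0, 3] | order so far=[1]
  pop 0: no out-edges | ready=[3] | order so far=[1, 0]
  pop 3: indeg[4]->0; indeg[5]->1 | ready=[4] | order so far=[1, 0, 3]
  pop 4: indeg[5]->0 | ready=[5] | order so far=[1, 0, 3, 4]
  pop 5: indeg[2]->0 | ready=[2] | order so far=[1, 0, 3, 4, 5]
  pop 2: no out-edges | ready=[] | order so far=[1, 0, 3, 4, 5, 2]
New canonical toposort: [1, 0, 3, 4, 5, 2]
Compare positions:
  Node 0: index 1 -> 1 (same)
  Node 1: index 0 -> 0 (same)
  Node 2: index 2 -> 5 (moved)
  Node 3: index 3 -> 2 (moved)
  Node 4: index 4 -> 3 (moved)
  Node 5: index 5 -> 4 (moved)
Nodes that changed position: 2 3 4 5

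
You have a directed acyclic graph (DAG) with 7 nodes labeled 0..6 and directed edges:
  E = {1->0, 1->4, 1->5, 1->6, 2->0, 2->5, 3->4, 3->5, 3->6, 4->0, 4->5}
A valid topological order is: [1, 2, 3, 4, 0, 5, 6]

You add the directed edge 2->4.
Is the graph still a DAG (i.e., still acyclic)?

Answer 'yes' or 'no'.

Answer: yes

Derivation:
Given toposort: [1, 2, 3, 4, 0, 5, 6]
Position of 2: index 1; position of 4: index 3
New edge 2->4: forward
Forward edge: respects the existing order. Still a DAG, same toposort still valid.
Still a DAG? yes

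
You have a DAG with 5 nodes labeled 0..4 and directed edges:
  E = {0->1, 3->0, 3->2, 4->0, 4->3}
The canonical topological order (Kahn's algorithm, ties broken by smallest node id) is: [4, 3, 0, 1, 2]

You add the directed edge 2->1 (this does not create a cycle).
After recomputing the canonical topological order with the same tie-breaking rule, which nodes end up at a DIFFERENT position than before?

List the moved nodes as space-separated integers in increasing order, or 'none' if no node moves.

Old toposort: [4, 3, 0, 1, 2]
Added edge 2->1
Recompute Kahn (smallest-id tiebreak):
  initial in-degrees: [2, 2, 1, 1, 0]
  ready (indeg=0): [4]
  pop 4: indeg[0]->1; indeg[3]->0 | ready=[3] | order so far=[4]
  pop 3: indeg[0]->0; indeg[2]->0 | ready=[0, 2] | order so far=[4, 3]
  pop 0: indeg[1]->1 | ready=[2] | order so far=[4, 3, 0]
  pop 2: indeg[1]->0 | ready=[1] | order so far=[4, 3, 0, 2]
  pop 1: no out-edges | ready=[] | order so far=[4, 3, 0, 2, 1]
New canonical toposort: [4, 3, 0, 2, 1]
Compare positions:
  Node 0: index 2 -> 2 (same)
  Node 1: index 3 -> 4 (moved)
  Node 2: index 4 -> 3 (moved)
  Node 3: index 1 -> 1 (same)
  Node 4: index 0 -> 0 (same)
Nodes that changed position: 1 2

Answer: 1 2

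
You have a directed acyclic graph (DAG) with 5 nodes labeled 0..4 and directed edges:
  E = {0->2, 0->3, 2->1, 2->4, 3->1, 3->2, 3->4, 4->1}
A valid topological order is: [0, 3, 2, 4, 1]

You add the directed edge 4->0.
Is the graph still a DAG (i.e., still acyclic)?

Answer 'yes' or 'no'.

Given toposort: [0, 3, 2, 4, 1]
Position of 4: index 3; position of 0: index 0
New edge 4->0: backward (u after v in old order)
Backward edge: old toposort is now invalid. Check if this creates a cycle.
Does 0 already reach 4? Reachable from 0: [0, 1, 2, 3, 4]. YES -> cycle!
Still a DAG? no

Answer: no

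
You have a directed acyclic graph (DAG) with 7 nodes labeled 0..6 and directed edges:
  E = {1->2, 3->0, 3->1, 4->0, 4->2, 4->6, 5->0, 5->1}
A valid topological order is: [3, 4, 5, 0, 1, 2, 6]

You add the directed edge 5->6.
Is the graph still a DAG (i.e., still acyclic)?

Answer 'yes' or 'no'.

Answer: yes

Derivation:
Given toposort: [3, 4, 5, 0, 1, 2, 6]
Position of 5: index 2; position of 6: index 6
New edge 5->6: forward
Forward edge: respects the existing order. Still a DAG, same toposort still valid.
Still a DAG? yes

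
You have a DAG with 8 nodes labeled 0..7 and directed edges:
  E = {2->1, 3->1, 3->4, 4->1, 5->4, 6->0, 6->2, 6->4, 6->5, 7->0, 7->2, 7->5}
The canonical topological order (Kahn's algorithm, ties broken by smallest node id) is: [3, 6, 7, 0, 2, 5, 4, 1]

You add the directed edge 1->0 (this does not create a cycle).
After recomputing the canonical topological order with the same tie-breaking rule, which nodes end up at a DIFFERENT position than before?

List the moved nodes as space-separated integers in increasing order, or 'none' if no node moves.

Old toposort: [3, 6, 7, 0, 2, 5, 4, 1]
Added edge 1->0
Recompute Kahn (smallest-id tiebreak):
  initial in-degrees: [3, 3, 2, 0, 3, 2, 0, 0]
  ready (indeg=0): [3, 6, 7]
  pop 3: indeg[1]->2; indeg[4]->2 | ready=[6, 7] | order so far=[3]
  pop 6: indeg[0]->2; indeg[2]->1; indeg[4]->1; indeg[5]->1 | ready=[7] | order so far=[3, 6]
  pop 7: indeg[0]->1; indeg[2]->0; indeg[5]->0 | ready=[2, 5] | order so far=[3, 6, 7]
  pop 2: indeg[1]->1 | ready=[5] | order so far=[3, 6, 7, 2]
  pop 5: indeg[4]->0 | ready=[4] | order so far=[3, 6, 7, 2, 5]
  pop 4: indeg[1]->0 | ready=[1] | order so far=[3, 6, 7, 2, 5, 4]
  pop 1: indeg[0]->0 | ready=[0] | order so far=[3, 6, 7, 2, 5, 4, 1]
  pop 0: no out-edges | ready=[] | order so far=[3, 6, 7, 2, 5, 4, 1, 0]
New canonical toposort: [3, 6, 7, 2, 5, 4, 1, 0]
Compare positions:
  Node 0: index 3 -> 7 (moved)
  Node 1: index 7 -> 6 (moved)
  Node 2: index 4 -> 3 (moved)
  Node 3: index 0 -> 0 (same)
  Node 4: index 6 -> 5 (moved)
  Node 5: index 5 -> 4 (moved)
  Node 6: index 1 -> 1 (same)
  Node 7: index 2 -> 2 (same)
Nodes that changed position: 0 1 2 4 5

Answer: 0 1 2 4 5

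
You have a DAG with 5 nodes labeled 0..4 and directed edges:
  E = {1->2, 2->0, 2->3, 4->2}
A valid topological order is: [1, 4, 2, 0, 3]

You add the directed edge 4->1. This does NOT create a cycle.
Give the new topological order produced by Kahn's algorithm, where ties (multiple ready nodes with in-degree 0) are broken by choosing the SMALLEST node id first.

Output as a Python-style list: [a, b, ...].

Answer: [4, 1, 2, 0, 3]

Derivation:
Old toposort: [1, 4, 2, 0, 3]
Added edge: 4->1
Position of 4 (1) > position of 1 (0). Must reorder: 4 must now come before 1.
Run Kahn's algorithm (break ties by smallest node id):
  initial in-degrees: [1, 1, 2, 1, 0]
  ready (indeg=0): [4]
  pop 4: indeg[1]->0; indeg[2]->1 | ready=[1] | order so far=[4]
  pop 1: indeg[2]->0 | ready=[2] | order so far=[4, 1]
  pop 2: indeg[0]->0; indeg[3]->0 | ready=[0, 3] | order so far=[4, 1, 2]
  pop 0: no out-edges | ready=[3] | order so far=[4, 1, 2, 0]
  pop 3: no out-edges | ready=[] | order so far=[4, 1, 2, 0, 3]
  Result: [4, 1, 2, 0, 3]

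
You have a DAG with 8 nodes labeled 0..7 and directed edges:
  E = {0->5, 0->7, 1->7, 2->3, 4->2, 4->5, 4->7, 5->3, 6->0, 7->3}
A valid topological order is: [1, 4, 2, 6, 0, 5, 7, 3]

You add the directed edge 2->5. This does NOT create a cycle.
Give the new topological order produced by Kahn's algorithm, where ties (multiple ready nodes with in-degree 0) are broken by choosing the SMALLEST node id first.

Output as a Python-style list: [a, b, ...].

Old toposort: [1, 4, 2, 6, 0, 5, 7, 3]
Added edge: 2->5
Position of 2 (2) < position of 5 (5). Old order still valid.
Run Kahn's algorithm (break ties by smallest node id):
  initial in-degrees: [1, 0, 1, 3, 0, 3, 0, 3]
  ready (indeg=0): [1, 4, 6]
  pop 1: indeg[7]->2 | ready=[4, 6] | order so far=[1]
  pop 4: indeg[2]->0; indeg[5]->2; indeg[7]->1 | ready=[2, 6] | order so far=[1, 4]
  pop 2: indeg[3]->2; indeg[5]->1 | ready=[6] | order so far=[1, 4, 2]
  pop 6: indeg[0]->0 | ready=[0] | order so far=[1, 4, 2, 6]
  pop 0: indeg[5]->0; indeg[7]->0 | ready=[5, 7] | order so far=[1, 4, 2, 6, 0]
  pop 5: indeg[3]->1 | ready=[7] | order so far=[1, 4, 2, 6, 0, 5]
  pop 7: indeg[3]->0 | ready=[3] | order so far=[1, 4, 2, 6, 0, 5, 7]
  pop 3: no out-edges | ready=[] | order so far=[1, 4, 2, 6, 0, 5, 7, 3]
  Result: [1, 4, 2, 6, 0, 5, 7, 3]

Answer: [1, 4, 2, 6, 0, 5, 7, 3]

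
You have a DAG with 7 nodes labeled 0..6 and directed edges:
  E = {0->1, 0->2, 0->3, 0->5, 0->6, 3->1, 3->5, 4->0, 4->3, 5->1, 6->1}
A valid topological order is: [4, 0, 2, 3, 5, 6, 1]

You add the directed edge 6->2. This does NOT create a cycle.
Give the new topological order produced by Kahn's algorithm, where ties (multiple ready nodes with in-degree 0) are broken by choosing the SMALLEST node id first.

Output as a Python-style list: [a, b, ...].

Answer: [4, 0, 3, 5, 6, 1, 2]

Derivation:
Old toposort: [4, 0, 2, 3, 5, 6, 1]
Added edge: 6->2
Position of 6 (5) > position of 2 (2). Must reorder: 6 must now come before 2.
Run Kahn's algorithm (break ties by smallest node id):
  initial in-degrees: [1, 4, 2, 2, 0, 2, 1]
  ready (indeg=0): [4]
  pop 4: indeg[0]->0; indeg[3]->1 | ready=[0] | order so far=[4]
  pop 0: indeg[1]->3; indeg[2]->1; indeg[3]->0; indeg[5]->1; indeg[6]->0 | ready=[3, 6] | order so far=[4, 0]
  pop 3: indeg[1]->2; indeg[5]->0 | ready=[5, 6] | order so far=[4, 0, 3]
  pop 5: indeg[1]->1 | ready=[6] | order so far=[4, 0, 3, 5]
  pop 6: indeg[1]->0; indeg[2]->0 | ready=[1, 2] | order so far=[4, 0, 3, 5, 6]
  pop 1: no out-edges | ready=[2] | order so far=[4, 0, 3, 5, 6, 1]
  pop 2: no out-edges | ready=[] | order so far=[4, 0, 3, 5, 6, 1, 2]
  Result: [4, 0, 3, 5, 6, 1, 2]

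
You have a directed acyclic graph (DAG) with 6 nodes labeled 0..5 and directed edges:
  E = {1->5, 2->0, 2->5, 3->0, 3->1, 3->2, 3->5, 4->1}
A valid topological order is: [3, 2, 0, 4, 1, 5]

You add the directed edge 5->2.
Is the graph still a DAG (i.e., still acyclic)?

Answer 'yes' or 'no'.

Given toposort: [3, 2, 0, 4, 1, 5]
Position of 5: index 5; position of 2: index 1
New edge 5->2: backward (u after v in old order)
Backward edge: old toposort is now invalid. Check if this creates a cycle.
Does 2 already reach 5? Reachable from 2: [0, 2, 5]. YES -> cycle!
Still a DAG? no

Answer: no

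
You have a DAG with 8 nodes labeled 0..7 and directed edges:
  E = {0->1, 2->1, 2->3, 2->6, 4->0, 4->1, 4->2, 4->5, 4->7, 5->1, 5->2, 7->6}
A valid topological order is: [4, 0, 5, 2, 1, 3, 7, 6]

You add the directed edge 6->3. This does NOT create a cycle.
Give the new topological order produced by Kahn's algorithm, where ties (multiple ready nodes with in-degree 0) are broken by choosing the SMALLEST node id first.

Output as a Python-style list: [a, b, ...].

Old toposort: [4, 0, 5, 2, 1, 3, 7, 6]
Added edge: 6->3
Position of 6 (7) > position of 3 (5). Must reorder: 6 must now come before 3.
Run Kahn's algorithm (break ties by smallest node id):
  initial in-degrees: [1, 4, 2, 2, 0, 1, 2, 1]
  ready (indeg=0): [4]
  pop 4: indeg[0]->0; indeg[1]->3; indeg[2]->1; indeg[5]->0; indeg[7]->0 | ready=[0, 5, 7] | order so far=[4]
  pop 0: indeg[1]->2 | ready=[5, 7] | order so far=[4, 0]
  pop 5: indeg[1]->1; indeg[2]->0 | ready=[2, 7] | order so far=[4, 0, 5]
  pop 2: indeg[1]->0; indeg[3]->1; indeg[6]->1 | ready=[1, 7] | order so far=[4, 0, 5, 2]
  pop 1: no out-edges | ready=[7] | order so far=[4, 0, 5, 2, 1]
  pop 7: indeg[6]->0 | ready=[6] | order so far=[4, 0, 5, 2, 1, 7]
  pop 6: indeg[3]->0 | ready=[3] | order so far=[4, 0, 5, 2, 1, 7, 6]
  pop 3: no out-edges | ready=[] | order so far=[4, 0, 5, 2, 1, 7, 6, 3]
  Result: [4, 0, 5, 2, 1, 7, 6, 3]

Answer: [4, 0, 5, 2, 1, 7, 6, 3]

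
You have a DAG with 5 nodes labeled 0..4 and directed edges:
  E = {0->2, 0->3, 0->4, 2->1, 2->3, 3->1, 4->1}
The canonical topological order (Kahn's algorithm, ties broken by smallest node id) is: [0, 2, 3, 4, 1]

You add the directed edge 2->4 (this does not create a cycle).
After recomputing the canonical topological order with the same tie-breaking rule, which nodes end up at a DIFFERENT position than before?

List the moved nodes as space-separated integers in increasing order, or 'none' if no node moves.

Old toposort: [0, 2, 3, 4, 1]
Added edge 2->4
Recompute Kahn (smallest-id tiebreak):
  initial in-degrees: [0, 3, 1, 2, 2]
  ready (indeg=0): [0]
  pop 0: indeg[2]->0; indeg[3]->1; indeg[4]->1 | ready=[2] | order so far=[0]
  pop 2: indeg[1]->2; indeg[3]->0; indeg[4]->0 | ready=[3, 4] | order so far=[0, 2]
  pop 3: indeg[1]->1 | ready=[4] | order so far=[0, 2, 3]
  pop 4: indeg[1]->0 | ready=[1] | order so far=[0, 2, 3, 4]
  pop 1: no out-edges | ready=[] | order so far=[0, 2, 3, 4, 1]
New canonical toposort: [0, 2, 3, 4, 1]
Compare positions:
  Node 0: index 0 -> 0 (same)
  Node 1: index 4 -> 4 (same)
  Node 2: index 1 -> 1 (same)
  Node 3: index 2 -> 2 (same)
  Node 4: index 3 -> 3 (same)
Nodes that changed position: none

Answer: none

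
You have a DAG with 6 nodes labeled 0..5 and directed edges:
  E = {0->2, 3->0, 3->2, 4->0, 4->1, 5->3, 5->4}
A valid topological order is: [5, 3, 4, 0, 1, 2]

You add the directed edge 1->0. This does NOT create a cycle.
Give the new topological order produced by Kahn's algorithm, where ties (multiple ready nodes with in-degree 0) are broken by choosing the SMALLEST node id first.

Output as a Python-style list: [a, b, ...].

Answer: [5, 3, 4, 1, 0, 2]

Derivation:
Old toposort: [5, 3, 4, 0, 1, 2]
Added edge: 1->0
Position of 1 (4) > position of 0 (3). Must reorder: 1 must now come before 0.
Run Kahn's algorithm (break ties by smallest node id):
  initial in-degrees: [3, 1, 2, 1, 1, 0]
  ready (indeg=0): [5]
  pop 5: indeg[3]->0; indeg[4]->0 | ready=[3, 4] | order so far=[5]
  pop 3: indeg[0]->2; indeg[2]->1 | ready=[4] | order so far=[5, 3]
  pop 4: indeg[0]->1; indeg[1]->0 | ready=[1] | order so far=[5, 3, 4]
  pop 1: indeg[0]->0 | ready=[0] | order so far=[5, 3, 4, 1]
  pop 0: indeg[2]->0 | ready=[2] | order so far=[5, 3, 4, 1, 0]
  pop 2: no out-edges | ready=[] | order so far=[5, 3, 4, 1, 0, 2]
  Result: [5, 3, 4, 1, 0, 2]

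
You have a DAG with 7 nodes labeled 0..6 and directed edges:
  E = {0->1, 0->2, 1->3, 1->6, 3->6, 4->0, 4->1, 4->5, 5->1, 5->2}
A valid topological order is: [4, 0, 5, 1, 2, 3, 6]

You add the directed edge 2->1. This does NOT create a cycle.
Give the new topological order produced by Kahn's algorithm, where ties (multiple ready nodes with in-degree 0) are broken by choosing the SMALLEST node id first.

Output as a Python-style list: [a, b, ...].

Answer: [4, 0, 5, 2, 1, 3, 6]

Derivation:
Old toposort: [4, 0, 5, 1, 2, 3, 6]
Added edge: 2->1
Position of 2 (4) > position of 1 (3). Must reorder: 2 must now come before 1.
Run Kahn's algorithm (break ties by smallest node id):
  initial in-degrees: [1, 4, 2, 1, 0, 1, 2]
  ready (indeg=0): [4]
  pop 4: indeg[0]->0; indeg[1]->3; indeg[5]->0 | ready=[0, 5] | order so far=[4]
  pop 0: indeg[1]->2; indeg[2]->1 | ready=[5] | order so far=[4, 0]
  pop 5: indeg[1]->1; indeg[2]->0 | ready=[2] | order so far=[4, 0, 5]
  pop 2: indeg[1]->0 | ready=[1] | order so far=[4, 0, 5, 2]
  pop 1: indeg[3]->0; indeg[6]->1 | ready=[3] | order so far=[4, 0, 5, 2, 1]
  pop 3: indeg[6]->0 | ready=[6] | order so far=[4, 0, 5, 2, 1, 3]
  pop 6: no out-edges | ready=[] | order so far=[4, 0, 5, 2, 1, 3, 6]
  Result: [4, 0, 5, 2, 1, 3, 6]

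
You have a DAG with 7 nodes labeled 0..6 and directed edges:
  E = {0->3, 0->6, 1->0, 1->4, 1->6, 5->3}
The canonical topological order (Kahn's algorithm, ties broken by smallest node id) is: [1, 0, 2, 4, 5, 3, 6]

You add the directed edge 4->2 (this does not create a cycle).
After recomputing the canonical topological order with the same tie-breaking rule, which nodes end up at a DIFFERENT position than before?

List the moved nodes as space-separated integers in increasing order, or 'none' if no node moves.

Answer: 2 4

Derivation:
Old toposort: [1, 0, 2, 4, 5, 3, 6]
Added edge 4->2
Recompute Kahn (smallest-id tiebreak):
  initial in-degrees: [1, 0, 1, 2, 1, 0, 2]
  ready (indeg=0): [1, 5]
  pop 1: indeg[0]->0; indeg[4]->0; indeg[6]->1 | ready=[0, 4, 5] | order so far=[1]
  pop 0: indeg[3]->1; indeg[6]->0 | ready=[4, 5, 6] | order so far=[1, 0]
  pop 4: indeg[2]->0 | ready=[2, 5, 6] | order so far=[1, 0, 4]
  pop 2: no out-edges | ready=[5, 6] | order so far=[1, 0, 4, 2]
  pop 5: indeg[3]->0 | ready=[3, 6] | order so far=[1, 0, 4, 2, 5]
  pop 3: no out-edges | ready=[6] | order so far=[1, 0, 4, 2, 5, 3]
  pop 6: no out-edges | ready=[] | order so far=[1, 0, 4, 2, 5, 3, 6]
New canonical toposort: [1, 0, 4, 2, 5, 3, 6]
Compare positions:
  Node 0: index 1 -> 1 (same)
  Node 1: index 0 -> 0 (same)
  Node 2: index 2 -> 3 (moved)
  Node 3: index 5 -> 5 (same)
  Node 4: index 3 -> 2 (moved)
  Node 5: index 4 -> 4 (same)
  Node 6: index 6 -> 6 (same)
Nodes that changed position: 2 4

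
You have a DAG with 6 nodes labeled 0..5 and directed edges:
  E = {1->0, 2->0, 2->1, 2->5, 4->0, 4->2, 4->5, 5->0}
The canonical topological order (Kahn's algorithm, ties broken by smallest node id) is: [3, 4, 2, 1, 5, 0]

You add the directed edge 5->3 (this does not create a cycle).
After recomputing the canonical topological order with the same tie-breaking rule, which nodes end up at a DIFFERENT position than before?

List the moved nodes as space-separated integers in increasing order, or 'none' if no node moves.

Answer: 0 1 2 3 4 5

Derivation:
Old toposort: [3, 4, 2, 1, 5, 0]
Added edge 5->3
Recompute Kahn (smallest-id tiebreak):
  initial in-degrees: [4, 1, 1, 1, 0, 2]
  ready (indeg=0): [4]
  pop 4: indeg[0]->3; indeg[2]->0; indeg[5]->1 | ready=[2] | order so far=[4]
  pop 2: indeg[0]->2; indeg[1]->0; indeg[5]->0 | ready=[1, 5] | order so far=[4, 2]
  pop 1: indeg[0]->1 | ready=[5] | order so far=[4, 2, 1]
  pop 5: indeg[0]->0; indeg[3]->0 | ready=[0, 3] | order so far=[4, 2, 1, 5]
  pop 0: no out-edges | ready=[3] | order so far=[4, 2, 1, 5, 0]
  pop 3: no out-edges | ready=[] | order so far=[4, 2, 1, 5, 0, 3]
New canonical toposort: [4, 2, 1, 5, 0, 3]
Compare positions:
  Node 0: index 5 -> 4 (moved)
  Node 1: index 3 -> 2 (moved)
  Node 2: index 2 -> 1 (moved)
  Node 3: index 0 -> 5 (moved)
  Node 4: index 1 -> 0 (moved)
  Node 5: index 4 -> 3 (moved)
Nodes that changed position: 0 1 2 3 4 5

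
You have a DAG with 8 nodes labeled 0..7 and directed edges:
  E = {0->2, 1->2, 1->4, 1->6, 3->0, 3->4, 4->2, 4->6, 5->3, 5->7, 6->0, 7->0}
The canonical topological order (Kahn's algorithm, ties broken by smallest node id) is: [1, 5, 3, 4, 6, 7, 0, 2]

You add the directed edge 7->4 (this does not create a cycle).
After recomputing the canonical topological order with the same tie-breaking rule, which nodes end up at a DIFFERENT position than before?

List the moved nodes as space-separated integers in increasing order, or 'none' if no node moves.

Answer: 4 6 7

Derivation:
Old toposort: [1, 5, 3, 4, 6, 7, 0, 2]
Added edge 7->4
Recompute Kahn (smallest-id tiebreak):
  initial in-degrees: [3, 0, 3, 1, 3, 0, 2, 1]
  ready (indeg=0): [1, 5]
  pop 1: indeg[2]->2; indeg[4]->2; indeg[6]->1 | ready=[5] | order so far=[1]
  pop 5: indeg[3]->0; indeg[7]->0 | ready=[3, 7] | order so far=[1, 5]
  pop 3: indeg[0]->2; indeg[4]->1 | ready=[7] | order so far=[1, 5, 3]
  pop 7: indeg[0]->1; indeg[4]->0 | ready=[4] | order so far=[1, 5, 3, 7]
  pop 4: indeg[2]->1; indeg[6]->0 | ready=[6] | order so far=[1, 5, 3, 7, 4]
  pop 6: indeg[0]->0 | ready=[0] | order so far=[1, 5, 3, 7, 4, 6]
  pop 0: indeg[2]->0 | ready=[2] | order so far=[1, 5, 3, 7, 4, 6, 0]
  pop 2: no out-edges | ready=[] | order so far=[1, 5, 3, 7, 4, 6, 0, 2]
New canonical toposort: [1, 5, 3, 7, 4, 6, 0, 2]
Compare positions:
  Node 0: index 6 -> 6 (same)
  Node 1: index 0 -> 0 (same)
  Node 2: index 7 -> 7 (same)
  Node 3: index 2 -> 2 (same)
  Node 4: index 3 -> 4 (moved)
  Node 5: index 1 -> 1 (same)
  Node 6: index 4 -> 5 (moved)
  Node 7: index 5 -> 3 (moved)
Nodes that changed position: 4 6 7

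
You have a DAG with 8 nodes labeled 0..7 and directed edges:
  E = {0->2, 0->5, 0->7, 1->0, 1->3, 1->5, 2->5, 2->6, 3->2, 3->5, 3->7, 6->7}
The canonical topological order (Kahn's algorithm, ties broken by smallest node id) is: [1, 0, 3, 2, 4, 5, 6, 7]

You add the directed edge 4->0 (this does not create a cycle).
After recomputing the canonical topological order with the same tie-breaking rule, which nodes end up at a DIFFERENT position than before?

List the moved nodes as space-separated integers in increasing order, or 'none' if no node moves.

Answer: 0 2 3 4

Derivation:
Old toposort: [1, 0, 3, 2, 4, 5, 6, 7]
Added edge 4->0
Recompute Kahn (smallest-id tiebreak):
  initial in-degrees: [2, 0, 2, 1, 0, 4, 1, 3]
  ready (indeg=0): [1, 4]
  pop 1: indeg[0]->1; indeg[3]->0; indeg[5]->3 | ready=[3, 4] | order so far=[1]
  pop 3: indeg[2]->1; indeg[5]->2; indeg[7]->2 | ready=[4] | order so far=[1, 3]
  pop 4: indeg[0]->0 | ready=[0] | order so far=[1, 3, 4]
  pop 0: indeg[2]->0; indeg[5]->1; indeg[7]->1 | ready=[2] | order so far=[1, 3, 4, 0]
  pop 2: indeg[5]->0; indeg[6]->0 | ready=[5, 6] | order so far=[1, 3, 4, 0, 2]
  pop 5: no out-edges | ready=[6] | order so far=[1, 3, 4, 0, 2, 5]
  pop 6: indeg[7]->0 | ready=[7] | order so far=[1, 3, 4, 0, 2, 5, 6]
  pop 7: no out-edges | ready=[] | order so far=[1, 3, 4, 0, 2, 5, 6, 7]
New canonical toposort: [1, 3, 4, 0, 2, 5, 6, 7]
Compare positions:
  Node 0: index 1 -> 3 (moved)
  Node 1: index 0 -> 0 (same)
  Node 2: index 3 -> 4 (moved)
  Node 3: index 2 -> 1 (moved)
  Node 4: index 4 -> 2 (moved)
  Node 5: index 5 -> 5 (same)
  Node 6: index 6 -> 6 (same)
  Node 7: index 7 -> 7 (same)
Nodes that changed position: 0 2 3 4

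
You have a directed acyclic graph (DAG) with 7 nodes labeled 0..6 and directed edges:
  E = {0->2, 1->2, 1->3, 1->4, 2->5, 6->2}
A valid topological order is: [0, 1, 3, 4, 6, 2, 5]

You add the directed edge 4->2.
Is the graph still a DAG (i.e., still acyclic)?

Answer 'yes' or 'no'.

Answer: yes

Derivation:
Given toposort: [0, 1, 3, 4, 6, 2, 5]
Position of 4: index 3; position of 2: index 5
New edge 4->2: forward
Forward edge: respects the existing order. Still a DAG, same toposort still valid.
Still a DAG? yes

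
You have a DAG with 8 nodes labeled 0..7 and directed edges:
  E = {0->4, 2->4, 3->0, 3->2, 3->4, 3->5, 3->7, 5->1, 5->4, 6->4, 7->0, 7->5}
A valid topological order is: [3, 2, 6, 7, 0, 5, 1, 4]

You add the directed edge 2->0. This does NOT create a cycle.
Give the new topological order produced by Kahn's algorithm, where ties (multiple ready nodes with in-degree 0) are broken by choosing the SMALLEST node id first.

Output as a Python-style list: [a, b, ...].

Old toposort: [3, 2, 6, 7, 0, 5, 1, 4]
Added edge: 2->0
Position of 2 (1) < position of 0 (4). Old order still valid.
Run Kahn's algorithm (break ties by smallest node id):
  initial in-degrees: [3, 1, 1, 0, 5, 2, 0, 1]
  ready (indeg=0): [3, 6]
  pop 3: indeg[0]->2; indeg[2]->0; indeg[4]->4; indeg[5]->1; indeg[7]->0 | ready=[2, 6, 7] | order so far=[3]
  pop 2: indeg[0]->1; indeg[4]->3 | ready=[6, 7] | order so far=[3, 2]
  pop 6: indeg[4]->2 | ready=[7] | order so far=[3, 2, 6]
  pop 7: indeg[0]->0; indeg[5]->0 | ready=[0, 5] | order so far=[3, 2, 6, 7]
  pop 0: indeg[4]->1 | ready=[5] | order so far=[3, 2, 6, 7, 0]
  pop 5: indeg[1]->0; indeg[4]->0 | ready=[1, 4] | order so far=[3, 2, 6, 7, 0, 5]
  pop 1: no out-edges | ready=[4] | order so far=[3, 2, 6, 7, 0, 5, 1]
  pop 4: no out-edges | ready=[] | order so far=[3, 2, 6, 7, 0, 5, 1, 4]
  Result: [3, 2, 6, 7, 0, 5, 1, 4]

Answer: [3, 2, 6, 7, 0, 5, 1, 4]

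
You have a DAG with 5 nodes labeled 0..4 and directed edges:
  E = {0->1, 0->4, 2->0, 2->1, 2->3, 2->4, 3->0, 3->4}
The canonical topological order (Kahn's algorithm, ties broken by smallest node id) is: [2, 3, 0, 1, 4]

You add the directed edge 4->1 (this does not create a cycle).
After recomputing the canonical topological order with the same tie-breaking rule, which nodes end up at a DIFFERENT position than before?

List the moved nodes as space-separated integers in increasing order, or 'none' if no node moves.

Answer: 1 4

Derivation:
Old toposort: [2, 3, 0, 1, 4]
Added edge 4->1
Recompute Kahn (smallest-id tiebreak):
  initial in-degrees: [2, 3, 0, 1, 3]
  ready (indeg=0): [2]
  pop 2: indeg[0]->1; indeg[1]->2; indeg[3]->0; indeg[4]->2 | ready=[3] | order so far=[2]
  pop 3: indeg[0]->0; indeg[4]->1 | ready=[0] | order so far=[2, 3]
  pop 0: indeg[1]->1; indeg[4]->0 | ready=[4] | order so far=[2, 3, 0]
  pop 4: indeg[1]->0 | ready=[1] | order so far=[2, 3, 0, 4]
  pop 1: no out-edges | ready=[] | order so far=[2, 3, 0, 4, 1]
New canonical toposort: [2, 3, 0, 4, 1]
Compare positions:
  Node 0: index 2 -> 2 (same)
  Node 1: index 3 -> 4 (moved)
  Node 2: index 0 -> 0 (same)
  Node 3: index 1 -> 1 (same)
  Node 4: index 4 -> 3 (moved)
Nodes that changed position: 1 4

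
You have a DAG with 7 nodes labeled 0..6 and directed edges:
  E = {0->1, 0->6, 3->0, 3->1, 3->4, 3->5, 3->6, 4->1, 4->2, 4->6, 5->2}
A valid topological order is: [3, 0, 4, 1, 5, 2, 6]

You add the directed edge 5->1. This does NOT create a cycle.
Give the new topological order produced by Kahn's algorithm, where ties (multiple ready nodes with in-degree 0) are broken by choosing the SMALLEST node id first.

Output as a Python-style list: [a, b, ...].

Old toposort: [3, 0, 4, 1, 5, 2, 6]
Added edge: 5->1
Position of 5 (4) > position of 1 (3). Must reorder: 5 must now come before 1.
Run Kahn's algorithm (break ties by smallest node id):
  initial in-degrees: [1, 4, 2, 0, 1, 1, 3]
  ready (indeg=0): [3]
  pop 3: indeg[0]->0; indeg[1]->3; indeg[4]->0; indeg[5]->0; indeg[6]->2 | ready=[0, 4, 5] | order so far=[3]
  pop 0: indeg[1]->2; indeg[6]->1 | ready=[4, 5] | order so far=[3, 0]
  pop 4: indeg[1]->1; indeg[2]->1; indeg[6]->0 | ready=[5, 6] | order so far=[3, 0, 4]
  pop 5: indeg[1]->0; indeg[2]->0 | ready=[1, 2, 6] | order so far=[3, 0, 4, 5]
  pop 1: no out-edges | ready=[2, 6] | order so far=[3, 0, 4, 5, 1]
  pop 2: no out-edges | ready=[6] | order so far=[3, 0, 4, 5, 1, 2]
  pop 6: no out-edges | ready=[] | order so far=[3, 0, 4, 5, 1, 2, 6]
  Result: [3, 0, 4, 5, 1, 2, 6]

Answer: [3, 0, 4, 5, 1, 2, 6]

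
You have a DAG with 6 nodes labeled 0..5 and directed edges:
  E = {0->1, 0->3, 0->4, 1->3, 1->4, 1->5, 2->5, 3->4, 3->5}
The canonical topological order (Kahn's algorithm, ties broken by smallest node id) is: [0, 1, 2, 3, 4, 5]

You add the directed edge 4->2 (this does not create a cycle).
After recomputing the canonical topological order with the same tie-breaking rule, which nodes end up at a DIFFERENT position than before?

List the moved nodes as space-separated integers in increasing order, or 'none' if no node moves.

Old toposort: [0, 1, 2, 3, 4, 5]
Added edge 4->2
Recompute Kahn (smallest-id tiebreak):
  initial in-degrees: [0, 1, 1, 2, 3, 3]
  ready (indeg=0): [0]
  pop 0: indeg[1]->0; indeg[3]->1; indeg[4]->2 | ready=[1] | order so far=[0]
  pop 1: indeg[3]->0; indeg[4]->1; indeg[5]->2 | ready=[3] | order so far=[0, 1]
  pop 3: indeg[4]->0; indeg[5]->1 | ready=[4] | order so far=[0, 1, 3]
  pop 4: indeg[2]->0 | ready=[2] | order so far=[0, 1, 3, 4]
  pop 2: indeg[5]->0 | ready=[5] | order so far=[0, 1, 3, 4, 2]
  pop 5: no out-edges | ready=[] | order so far=[0, 1, 3, 4, 2, 5]
New canonical toposort: [0, 1, 3, 4, 2, 5]
Compare positions:
  Node 0: index 0 -> 0 (same)
  Node 1: index 1 -> 1 (same)
  Node 2: index 2 -> 4 (moved)
  Node 3: index 3 -> 2 (moved)
  Node 4: index 4 -> 3 (moved)
  Node 5: index 5 -> 5 (same)
Nodes that changed position: 2 3 4

Answer: 2 3 4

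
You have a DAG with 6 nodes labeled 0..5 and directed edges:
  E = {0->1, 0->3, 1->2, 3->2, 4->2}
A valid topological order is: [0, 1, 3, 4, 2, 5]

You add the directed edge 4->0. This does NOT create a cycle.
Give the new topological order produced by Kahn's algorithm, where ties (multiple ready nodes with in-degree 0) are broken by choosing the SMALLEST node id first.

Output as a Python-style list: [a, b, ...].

Old toposort: [0, 1, 3, 4, 2, 5]
Added edge: 4->0
Position of 4 (3) > position of 0 (0). Must reorder: 4 must now come before 0.
Run Kahn's algorithm (break ties by smallest node id):
  initial in-degrees: [1, 1, 3, 1, 0, 0]
  ready (indeg=0): [4, 5]
  pop 4: indeg[0]->0; indeg[2]->2 | ready=[0, 5] | order so far=[4]
  pop 0: indeg[1]->0; indeg[3]->0 | ready=[1, 3, 5] | order so far=[4, 0]
  pop 1: indeg[2]->1 | ready=[3, 5] | order so far=[4, 0, 1]
  pop 3: indeg[2]->0 | ready=[2, 5] | order so far=[4, 0, 1, 3]
  pop 2: no out-edges | ready=[5] | order so far=[4, 0, 1, 3, 2]
  pop 5: no out-edges | ready=[] | order so far=[4, 0, 1, 3, 2, 5]
  Result: [4, 0, 1, 3, 2, 5]

Answer: [4, 0, 1, 3, 2, 5]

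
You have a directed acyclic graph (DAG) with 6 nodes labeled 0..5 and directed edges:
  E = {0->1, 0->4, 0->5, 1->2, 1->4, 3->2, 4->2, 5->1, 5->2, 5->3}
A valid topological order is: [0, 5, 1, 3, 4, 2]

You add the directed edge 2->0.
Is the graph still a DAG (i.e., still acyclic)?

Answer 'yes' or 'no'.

Given toposort: [0, 5, 1, 3, 4, 2]
Position of 2: index 5; position of 0: index 0
New edge 2->0: backward (u after v in old order)
Backward edge: old toposort is now invalid. Check if this creates a cycle.
Does 0 already reach 2? Reachable from 0: [0, 1, 2, 3, 4, 5]. YES -> cycle!
Still a DAG? no

Answer: no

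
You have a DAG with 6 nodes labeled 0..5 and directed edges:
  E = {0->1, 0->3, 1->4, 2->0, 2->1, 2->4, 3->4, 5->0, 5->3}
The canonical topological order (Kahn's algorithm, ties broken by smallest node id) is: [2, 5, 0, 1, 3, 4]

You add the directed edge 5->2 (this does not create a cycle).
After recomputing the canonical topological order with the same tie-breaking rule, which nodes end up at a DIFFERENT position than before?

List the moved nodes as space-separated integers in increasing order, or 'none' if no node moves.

Answer: 2 5

Derivation:
Old toposort: [2, 5, 0, 1, 3, 4]
Added edge 5->2
Recompute Kahn (smallest-id tiebreak):
  initial in-degrees: [2, 2, 1, 2, 3, 0]
  ready (indeg=0): [5]
  pop 5: indeg[0]->1; indeg[2]->0; indeg[3]->1 | ready=[2] | order so far=[5]
  pop 2: indeg[0]->0; indeg[1]->1; indeg[4]->2 | ready=[0] | order so far=[5, 2]
  pop 0: indeg[1]->0; indeg[3]->0 | ready=[1, 3] | order so far=[5, 2, 0]
  pop 1: indeg[4]->1 | ready=[3] | order so far=[5, 2, 0, 1]
  pop 3: indeg[4]->0 | ready=[4] | order so far=[5, 2, 0, 1, 3]
  pop 4: no out-edges | ready=[] | order so far=[5, 2, 0, 1, 3, 4]
New canonical toposort: [5, 2, 0, 1, 3, 4]
Compare positions:
  Node 0: index 2 -> 2 (same)
  Node 1: index 3 -> 3 (same)
  Node 2: index 0 -> 1 (moved)
  Node 3: index 4 -> 4 (same)
  Node 4: index 5 -> 5 (same)
  Node 5: index 1 -> 0 (moved)
Nodes that changed position: 2 5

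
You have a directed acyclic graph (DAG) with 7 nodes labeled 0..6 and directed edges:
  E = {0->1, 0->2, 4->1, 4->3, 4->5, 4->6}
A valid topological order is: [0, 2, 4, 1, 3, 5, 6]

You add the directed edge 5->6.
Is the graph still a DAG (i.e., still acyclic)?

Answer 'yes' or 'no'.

Answer: yes

Derivation:
Given toposort: [0, 2, 4, 1, 3, 5, 6]
Position of 5: index 5; position of 6: index 6
New edge 5->6: forward
Forward edge: respects the existing order. Still a DAG, same toposort still valid.
Still a DAG? yes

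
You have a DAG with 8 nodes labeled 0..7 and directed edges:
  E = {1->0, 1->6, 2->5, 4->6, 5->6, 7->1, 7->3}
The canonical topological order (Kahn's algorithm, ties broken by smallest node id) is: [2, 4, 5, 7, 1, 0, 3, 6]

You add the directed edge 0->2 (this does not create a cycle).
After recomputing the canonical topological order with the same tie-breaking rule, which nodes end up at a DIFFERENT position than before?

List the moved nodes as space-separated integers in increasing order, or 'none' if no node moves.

Old toposort: [2, 4, 5, 7, 1, 0, 3, 6]
Added edge 0->2
Recompute Kahn (smallest-id tiebreak):
  initial in-degrees: [1, 1, 1, 1, 0, 1, 3, 0]
  ready (indeg=0): [4, 7]
  pop 4: indeg[6]->2 | ready=[7] | order so far=[4]
  pop 7: indeg[1]->0; indeg[3]->0 | ready=[1, 3] | order so far=[4, 7]
  pop 1: indeg[0]->0; indeg[6]->1 | ready=[0, 3] | order so far=[4, 7, 1]
  pop 0: indeg[2]->0 | ready=[2, 3] | order so far=[4, 7, 1, 0]
  pop 2: indeg[5]->0 | ready=[3, 5] | order so far=[4, 7, 1, 0, 2]
  pop 3: no out-edges | ready=[5] | order so far=[4, 7, 1, 0, 2, 3]
  pop 5: indeg[6]->0 | ready=[6] | order so far=[4, 7, 1, 0, 2, 3, 5]
  pop 6: no out-edges | ready=[] | order so far=[4, 7, 1, 0, 2, 3, 5, 6]
New canonical toposort: [4, 7, 1, 0, 2, 3, 5, 6]
Compare positions:
  Node 0: index 5 -> 3 (moved)
  Node 1: index 4 -> 2 (moved)
  Node 2: index 0 -> 4 (moved)
  Node 3: index 6 -> 5 (moved)
  Node 4: index 1 -> 0 (moved)
  Node 5: index 2 -> 6 (moved)
  Node 6: index 7 -> 7 (same)
  Node 7: index 3 -> 1 (moved)
Nodes that changed position: 0 1 2 3 4 5 7

Answer: 0 1 2 3 4 5 7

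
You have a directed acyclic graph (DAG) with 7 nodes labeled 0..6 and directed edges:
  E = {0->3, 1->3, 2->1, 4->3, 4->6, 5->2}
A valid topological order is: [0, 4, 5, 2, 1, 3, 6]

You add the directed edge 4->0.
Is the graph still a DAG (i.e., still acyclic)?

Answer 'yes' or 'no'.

Given toposort: [0, 4, 5, 2, 1, 3, 6]
Position of 4: index 1; position of 0: index 0
New edge 4->0: backward (u after v in old order)
Backward edge: old toposort is now invalid. Check if this creates a cycle.
Does 0 already reach 4? Reachable from 0: [0, 3]. NO -> still a DAG (reorder needed).
Still a DAG? yes

Answer: yes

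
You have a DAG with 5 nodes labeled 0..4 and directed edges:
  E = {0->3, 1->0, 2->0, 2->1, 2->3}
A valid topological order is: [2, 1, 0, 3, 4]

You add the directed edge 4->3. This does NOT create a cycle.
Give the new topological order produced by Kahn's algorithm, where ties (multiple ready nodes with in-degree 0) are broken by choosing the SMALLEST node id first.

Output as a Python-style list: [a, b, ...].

Old toposort: [2, 1, 0, 3, 4]
Added edge: 4->3
Position of 4 (4) > position of 3 (3). Must reorder: 4 must now come before 3.
Run Kahn's algorithm (break ties by smallest node id):
  initial in-degrees: [2, 1, 0, 3, 0]
  ready (indeg=0): [2, 4]
  pop 2: indeg[0]->1; indeg[1]->0; indeg[3]->2 | ready=[1, 4] | order so far=[2]
  pop 1: indeg[0]->0 | ready=[0, 4] | order so far=[2, 1]
  pop 0: indeg[3]->1 | ready=[4] | order so far=[2, 1, 0]
  pop 4: indeg[3]->0 | ready=[3] | order so far=[2, 1, 0, 4]
  pop 3: no out-edges | ready=[] | order so far=[2, 1, 0, 4, 3]
  Result: [2, 1, 0, 4, 3]

Answer: [2, 1, 0, 4, 3]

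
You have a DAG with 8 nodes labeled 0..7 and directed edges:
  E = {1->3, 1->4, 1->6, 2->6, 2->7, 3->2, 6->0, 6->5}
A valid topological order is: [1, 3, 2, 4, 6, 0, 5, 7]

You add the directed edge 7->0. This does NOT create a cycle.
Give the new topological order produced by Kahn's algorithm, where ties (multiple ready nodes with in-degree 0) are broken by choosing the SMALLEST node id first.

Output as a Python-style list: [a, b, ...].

Old toposort: [1, 3, 2, 4, 6, 0, 5, 7]
Added edge: 7->0
Position of 7 (7) > position of 0 (5). Must reorder: 7 must now come before 0.
Run Kahn's algorithm (break ties by smallest node id):
  initial in-degrees: [2, 0, 1, 1, 1, 1, 2, 1]
  ready (indeg=0): [1]
  pop 1: indeg[3]->0; indeg[4]->0; indeg[6]->1 | ready=[3, 4] | order so far=[1]
  pop 3: indeg[2]->0 | ready=[2, 4] | order so far=[1, 3]
  pop 2: indeg[6]->0; indeg[7]->0 | ready=[4, 6, 7] | order so far=[1, 3, 2]
  pop 4: no out-edges | ready=[6, 7] | order so far=[1, 3, 2, 4]
  pop 6: indeg[0]->1; indeg[5]->0 | ready=[5, 7] | order so far=[1, 3, 2, 4, 6]
  pop 5: no out-edges | ready=[7] | order so far=[1, 3, 2, 4, 6, 5]
  pop 7: indeg[0]->0 | ready=[0] | order so far=[1, 3, 2, 4, 6, 5, 7]
  pop 0: no out-edges | ready=[] | order so far=[1, 3, 2, 4, 6, 5, 7, 0]
  Result: [1, 3, 2, 4, 6, 5, 7, 0]

Answer: [1, 3, 2, 4, 6, 5, 7, 0]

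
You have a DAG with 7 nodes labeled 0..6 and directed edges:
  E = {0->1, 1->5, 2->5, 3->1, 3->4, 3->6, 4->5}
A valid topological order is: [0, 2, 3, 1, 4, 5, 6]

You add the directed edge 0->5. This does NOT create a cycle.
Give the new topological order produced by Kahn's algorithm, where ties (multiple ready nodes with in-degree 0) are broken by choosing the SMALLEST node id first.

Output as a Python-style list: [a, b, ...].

Old toposort: [0, 2, 3, 1, 4, 5, 6]
Added edge: 0->5
Position of 0 (0) < position of 5 (5). Old order still valid.
Run Kahn's algorithm (break ties by smallest node id):
  initial in-degrees: [0, 2, 0, 0, 1, 4, 1]
  ready (indeg=0): [0, 2, 3]
  pop 0: indeg[1]->1; indeg[5]->3 | ready=[2, 3] | order so far=[0]
  pop 2: indeg[5]->2 | ready=[3] | order so far=[0, 2]
  pop 3: indeg[1]->0; indeg[4]->0; indeg[6]->0 | ready=[1, 4, 6] | order so far=[0, 2, 3]
  pop 1: indeg[5]->1 | ready=[4, 6] | order so far=[0, 2, 3, 1]
  pop 4: indeg[5]->0 | ready=[5, 6] | order so far=[0, 2, 3, 1, 4]
  pop 5: no out-edges | ready=[6] | order so far=[0, 2, 3, 1, 4, 5]
  pop 6: no out-edges | ready=[] | order so far=[0, 2, 3, 1, 4, 5, 6]
  Result: [0, 2, 3, 1, 4, 5, 6]

Answer: [0, 2, 3, 1, 4, 5, 6]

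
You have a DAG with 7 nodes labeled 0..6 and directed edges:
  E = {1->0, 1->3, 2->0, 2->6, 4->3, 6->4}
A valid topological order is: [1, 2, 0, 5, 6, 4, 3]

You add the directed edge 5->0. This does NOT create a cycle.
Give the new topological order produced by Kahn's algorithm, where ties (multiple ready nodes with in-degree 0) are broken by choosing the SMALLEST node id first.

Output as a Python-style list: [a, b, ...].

Old toposort: [1, 2, 0, 5, 6, 4, 3]
Added edge: 5->0
Position of 5 (3) > position of 0 (2). Must reorder: 5 must now come before 0.
Run Kahn's algorithm (break ties by smallest node id):
  initial in-degrees: [3, 0, 0, 2, 1, 0, 1]
  ready (indeg=0): [1, 2, 5]
  pop 1: indeg[0]->2; indeg[3]->1 | ready=[2, 5] | order so far=[1]
  pop 2: indeg[0]->1; indeg[6]->0 | ready=[5, 6] | order so far=[1, 2]
  pop 5: indeg[0]->0 | ready=[0, 6] | order so far=[1, 2, 5]
  pop 0: no out-edges | ready=[6] | order so far=[1, 2, 5, 0]
  pop 6: indeg[4]->0 | ready=[4] | order so far=[1, 2, 5, 0, 6]
  pop 4: indeg[3]->0 | ready=[3] | order so far=[1, 2, 5, 0, 6, 4]
  pop 3: no out-edges | ready=[] | order so far=[1, 2, 5, 0, 6, 4, 3]
  Result: [1, 2, 5, 0, 6, 4, 3]

Answer: [1, 2, 5, 0, 6, 4, 3]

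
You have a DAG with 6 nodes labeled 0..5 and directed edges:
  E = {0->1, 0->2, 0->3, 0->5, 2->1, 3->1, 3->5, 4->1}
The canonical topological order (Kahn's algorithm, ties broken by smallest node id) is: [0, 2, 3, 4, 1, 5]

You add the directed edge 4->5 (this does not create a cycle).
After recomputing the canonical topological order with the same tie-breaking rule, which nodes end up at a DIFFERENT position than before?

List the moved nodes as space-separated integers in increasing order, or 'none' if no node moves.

Old toposort: [0, 2, 3, 4, 1, 5]
Added edge 4->5
Recompute Kahn (smallest-id tiebreak):
  initial in-degrees: [0, 4, 1, 1, 0, 3]
  ready (indeg=0): [0, 4]
  pop 0: indeg[1]->3; indeg[2]->0; indeg[3]->0; indeg[5]->2 | ready=[2, 3, 4] | order so far=[0]
  pop 2: indeg[1]->2 | ready=[3, 4] | order so far=[0, 2]
  pop 3: indeg[1]->1; indeg[5]->1 | ready=[4] | order so far=[0, 2, 3]
  pop 4: indeg[1]->0; indeg[5]->0 | ready=[1, 5] | order so far=[0, 2, 3, 4]
  pop 1: no out-edges | ready=[5] | order so far=[0, 2, 3, 4, 1]
  pop 5: no out-edges | ready=[] | order so far=[0, 2, 3, 4, 1, 5]
New canonical toposort: [0, 2, 3, 4, 1, 5]
Compare positions:
  Node 0: index 0 -> 0 (same)
  Node 1: index 4 -> 4 (same)
  Node 2: index 1 -> 1 (same)
  Node 3: index 2 -> 2 (same)
  Node 4: index 3 -> 3 (same)
  Node 5: index 5 -> 5 (same)
Nodes that changed position: none

Answer: none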